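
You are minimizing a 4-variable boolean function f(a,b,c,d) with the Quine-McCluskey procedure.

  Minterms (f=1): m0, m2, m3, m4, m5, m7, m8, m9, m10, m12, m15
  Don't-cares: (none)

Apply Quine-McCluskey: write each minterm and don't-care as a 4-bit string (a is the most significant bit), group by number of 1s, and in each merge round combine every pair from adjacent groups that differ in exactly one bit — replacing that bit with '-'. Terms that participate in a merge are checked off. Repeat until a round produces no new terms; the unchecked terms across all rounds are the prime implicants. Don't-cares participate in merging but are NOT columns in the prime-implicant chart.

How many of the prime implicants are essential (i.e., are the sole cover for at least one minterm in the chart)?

[col 0] 0000*, 0010*, 0011*, 0100*, 0101*, 0111*, 1000*, 1001*, 1010*, 1100*, 1111*
[col 1] -000*, -010*, -100*, -111, 0-00*, 0-11, 00-0*, 001-, 01-1, 010-, 1-00*, 10-0*, 100-
[col 2] --00, -0-0
Prime implicants: --00, -0-0, -111, 0-11, 001-, 01-1, 010-, 100-
PI chart (minterm → PIs covering it):
  0 | --00,-0-0
  2 | -0-0,001-
  3 | 0-11,001-
  4 | --00,010-
  5 | 01-1,010-
  7 | -111,0-11,01-1
  8 | --00,-0-0,100-
  9 | 100-  (sole → essential)
  10 | -0-0  (sole → essential)
  12 | --00  (sole → essential)
  15 | -111  (sole → essential)
Essential prime implicants: --00, -0-0, -111, 100-

4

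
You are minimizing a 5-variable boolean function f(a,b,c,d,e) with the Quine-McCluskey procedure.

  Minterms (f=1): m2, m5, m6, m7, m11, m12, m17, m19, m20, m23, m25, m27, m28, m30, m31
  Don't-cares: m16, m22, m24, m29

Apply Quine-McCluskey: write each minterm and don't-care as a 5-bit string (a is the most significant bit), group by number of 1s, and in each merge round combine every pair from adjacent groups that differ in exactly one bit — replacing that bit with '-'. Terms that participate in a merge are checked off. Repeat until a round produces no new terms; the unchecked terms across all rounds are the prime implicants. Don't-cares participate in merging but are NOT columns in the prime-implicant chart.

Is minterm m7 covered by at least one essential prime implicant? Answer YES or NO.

YES

Round 0: 00010✓ 00101✓ 00110✓ 00111✓ 01011✓ 01100✓ 10000✓ 10001✓ 10011✓ 10100✓ 10110✓ 10111✓ 11000✓ 11001✓ 11011✓ 11100✓ 11101✓ 11110✓ 11111✓
Round 1: -0110✓ -0111✓ -1011 -1100 00-10 001-1 0011-✓ 1-000✓ 1-001✓ 1-011✓ 1-100✓ 1-110✓ 1-111✓ 10-00✓ 10-11✓ 100-1✓ 1000-✓ 101-0✓ 1011-✓ 11-00✓ 11-01✓ 11-11✓ 110-1✓ 1100-✓ 111-0✓ 111-1✓ 1110-✓ 1111-✓
Round 2: -011- 1--00 1--11 1-0-1 1-00- 1-1-0 1-11- 11--1 11-0- 111--
PIs = {-011-, -1011, -1100, 00-10, 001-1, 1--00, 1--11, 1-0-1, 1-00-, 1-1-0, 1-11-, 11--1, 11-0-, 111--}
Coverage chart:
  m2: 00-10 ←essential
  m5: 001-1 ←essential
  m6: -011-,00-10
  m7: -011-,001-1
  m11: -1011 ←essential
  m12: -1100 ←essential
  m17: 1-0-1,1-00-
  m19: 1--11,1-0-1
  m20: 1--00,1-1-0
  m23: -011-,1--11,1-11-
  m25: 1-0-1,1-00-,11--1,11-0-
  m27: -1011,1--11,1-0-1,11--1
  m28: -1100,1--00,1-1-0,11-0-,111--
  m30: 1-1-0,1-11-,111--
  m31: 1--11,1-11-,11--1,111--
Essential: -1011, -1100, 00-10, 001-1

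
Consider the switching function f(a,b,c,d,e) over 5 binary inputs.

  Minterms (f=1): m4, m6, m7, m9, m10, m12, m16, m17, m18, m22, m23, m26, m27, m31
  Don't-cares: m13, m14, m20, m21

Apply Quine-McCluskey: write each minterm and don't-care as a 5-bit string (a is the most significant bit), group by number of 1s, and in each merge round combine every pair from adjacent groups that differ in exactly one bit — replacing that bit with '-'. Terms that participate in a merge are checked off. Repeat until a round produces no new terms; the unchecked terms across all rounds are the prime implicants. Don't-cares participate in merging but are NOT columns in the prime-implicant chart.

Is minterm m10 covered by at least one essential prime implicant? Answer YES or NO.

NO

size-2^0 implicants → 00100(✓)  00110(✓)  00111(✓)  01001(✓)  01010(✓)  01100(✓)  01101(✓)  01110(✓)  10000(✓)  10001(✓)  10010(✓)  10100(✓)  10101(✓)  10110(✓)  10111(✓)  11010(✓)  11011(✓)  11111(✓)
size-2^1 implicants → -0100(✓)  -0110(✓)  -0111(✓)  -1010  0-100(✓)  0-110(✓)  001-0(✓)  0011-(✓)  01-01  01-10  011-0(✓)  0110-  1-010  1-111  10-00(✓)  10-01(✓)  10-10(✓)  100-0(✓)  1000-(✓)  101-0(✓)  101-1(✓)  1010-(✓)  1011-(✓)  11-11  1101-
size-2^2 implicants → -01-0  -011-  0-1-0  10--0  10-0-  101--
Unchecked terms (primes): -01-0, -011-, -1010, 0-1-0, 01-01, 01-10, 0110-, 1-010, 1-111, 10--0, 10-0-, 101--, 11-11, 1101-
Minterm coverage:
  m4 ⊆ -01-0,0-1-0
  m6 ⊆ -01-0,-011-,0-1-0
  m7 ⊆ -011- [E]
  m9 ⊆ 01-01 [E]
  m10 ⊆ -1010,01-10
  m12 ⊆ 0-1-0,0110-
  m16 ⊆ 10--0,10-0-
  m17 ⊆ 10-0- [E]
  m18 ⊆ 1-010,10--0
  m22 ⊆ -01-0,-011-,10--0,101--
  m23 ⊆ -011-,1-111,101--
  m26 ⊆ -1010,1-010,1101-
  m27 ⊆ 11-11,1101-
  m31 ⊆ 1-111,11-11
E = {-011-, 01-01, 10-0-}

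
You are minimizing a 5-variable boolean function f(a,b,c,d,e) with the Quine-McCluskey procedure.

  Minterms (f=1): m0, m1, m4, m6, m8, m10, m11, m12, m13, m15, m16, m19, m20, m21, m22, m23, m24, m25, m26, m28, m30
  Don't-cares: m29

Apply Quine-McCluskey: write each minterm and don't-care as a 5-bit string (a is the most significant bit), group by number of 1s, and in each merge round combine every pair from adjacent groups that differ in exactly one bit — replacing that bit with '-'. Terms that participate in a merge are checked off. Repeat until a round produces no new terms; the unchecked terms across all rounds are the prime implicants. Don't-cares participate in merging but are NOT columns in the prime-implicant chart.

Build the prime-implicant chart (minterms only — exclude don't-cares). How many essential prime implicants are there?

5

size-2^0 implicants → 00000(✓)  00001(✓)  00100(✓)  00110(✓)  01000(✓)  01010(✓)  01011(✓)  01100(✓)  01101(✓)  01111(✓)  10000(✓)  10011(✓)  10100(✓)  10101(✓)  10110(✓)  10111(✓)  11000(✓)  11001(✓)  11010(✓)  11100(✓)  11101(✓)  11110(✓)
size-2^1 implicants → -0000(✓)  -0100(✓)  -0110(✓)  -1000(✓)  -1010(✓)  -1100(✓)  -1101(✓)  0-000(✓)  0-100(✓)  00-00(✓)  0000-  001-0(✓)  01-00(✓)  01-11  010-0(✓)  0101-  011-1  0110-(✓)  1-000(✓)  1-100(✓)  1-101(✓)  1-110(✓)  10-00(✓)  10-11  101-0(✓)  101-1(✓)  1010-(✓)  1011-(✓)  11-00(✓)  11-01(✓)  11-10(✓)  110-0(✓)  1100-(✓)  111-0(✓)  1110-(✓)
size-2^2 implicants → --000(✓)  --100(✓)  -0-00(✓)  -01-0  -1-00(✓)  -10-0  -110-  0--00(✓)  1--00(✓)  1-1-0  1-10-  101--  11--0  11-0-
size-2^3 implicants → ---00
Unchecked terms (primes): ---00, -01-0, -10-0, -110-, 0000-, 01-11, 0101-, 011-1, 1-1-0, 1-10-, 10-11, 101--, 11--0, 11-0-
Minterm coverage:
  m0 ⊆ ---00,0000-
  m1 ⊆ 0000- [E]
  m4 ⊆ ---00,-01-0
  m6 ⊆ -01-0 [E]
  m8 ⊆ ---00,-10-0
  m10 ⊆ -10-0,0101-
  m11 ⊆ 01-11,0101-
  m12 ⊆ ---00,-110-
  m13 ⊆ -110-,011-1
  m15 ⊆ 01-11,011-1
  m16 ⊆ ---00 [E]
  m19 ⊆ 10-11 [E]
  m20 ⊆ ---00,-01-0,1-1-0,1-10-,101--
  m21 ⊆ 1-10-,101--
  m22 ⊆ -01-0,1-1-0,101--
  m23 ⊆ 10-11,101--
  m24 ⊆ ---00,-10-0,11--0,11-0-
  m25 ⊆ 11-0- [E]
  m26 ⊆ -10-0,11--0
  m28 ⊆ ---00,-110-,1-1-0,1-10-,11--0,11-0-
  m30 ⊆ 1-1-0,11--0
E = {---00, -01-0, 0000-, 10-11, 11-0-}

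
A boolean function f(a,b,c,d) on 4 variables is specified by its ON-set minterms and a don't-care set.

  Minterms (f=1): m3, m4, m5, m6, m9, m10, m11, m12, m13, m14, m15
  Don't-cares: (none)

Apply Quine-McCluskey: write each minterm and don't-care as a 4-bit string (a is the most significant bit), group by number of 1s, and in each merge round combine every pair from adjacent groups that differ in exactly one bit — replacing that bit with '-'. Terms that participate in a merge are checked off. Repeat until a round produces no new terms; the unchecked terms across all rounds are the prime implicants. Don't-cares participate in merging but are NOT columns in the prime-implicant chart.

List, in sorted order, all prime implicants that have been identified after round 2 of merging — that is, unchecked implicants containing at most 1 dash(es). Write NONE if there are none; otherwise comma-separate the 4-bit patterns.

-011

size-2^0 implicants → 0011(✓)  0100(✓)  0101(✓)  0110(✓)  1001(✓)  1010(✓)  1011(✓)  1100(✓)  1101(✓)  1110(✓)  1111(✓)
size-2^1 implicants → -011  -100(✓)  -101(✓)  -110(✓)  01-0(✓)  010-(✓)  1-01(✓)  1-10(✓)  1-11(✓)  10-1(✓)  101-(✓)  11-0(✓)  11-1(✓)  110-(✓)  111-(✓)
size-2^2 implicants → -1-0  -10-  1--1  1-1-  11--
Unchecked terms (primes): -011, -1-0, -10-, 1--1, 1-1-, 11--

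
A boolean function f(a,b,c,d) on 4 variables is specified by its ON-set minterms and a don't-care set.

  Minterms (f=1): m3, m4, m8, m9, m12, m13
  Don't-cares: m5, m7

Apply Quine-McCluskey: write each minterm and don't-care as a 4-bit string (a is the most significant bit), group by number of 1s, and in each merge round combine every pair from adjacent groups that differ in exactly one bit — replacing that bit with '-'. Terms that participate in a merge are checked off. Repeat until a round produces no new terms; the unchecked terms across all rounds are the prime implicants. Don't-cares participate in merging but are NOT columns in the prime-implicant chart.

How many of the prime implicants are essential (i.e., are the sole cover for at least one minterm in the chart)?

3

[col 0] 0011*, 0100*, 0101*, 0111*, 1000*, 1001*, 1100*, 1101*
[col 1] -100*, -101*, 0-11, 01-1, 010-*, 1-00*, 1-01*, 100-*, 110-*
[col 2] -10-, 1-0-
Prime implicants: -10-, 0-11, 01-1, 1-0-
PI chart (minterm → PIs covering it):
  3 | 0-11  (sole → essential)
  4 | -10-  (sole → essential)
  8 | 1-0-  (sole → essential)
  9 | 1-0-  (sole → essential)
  12 | -10-,1-0-
  13 | -10-,1-0-
Essential prime implicants: -10-, 0-11, 1-0-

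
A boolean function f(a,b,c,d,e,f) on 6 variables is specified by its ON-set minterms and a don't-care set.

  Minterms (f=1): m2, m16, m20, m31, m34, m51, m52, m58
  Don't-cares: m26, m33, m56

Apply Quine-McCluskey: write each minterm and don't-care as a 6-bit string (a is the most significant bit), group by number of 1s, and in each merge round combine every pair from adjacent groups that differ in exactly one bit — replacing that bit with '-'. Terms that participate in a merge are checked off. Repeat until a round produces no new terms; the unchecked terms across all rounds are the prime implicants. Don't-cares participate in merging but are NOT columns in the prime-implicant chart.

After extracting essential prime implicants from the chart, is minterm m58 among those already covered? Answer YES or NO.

Round 0: 000010✓ 010000✓ 010100✓ 011010✓ 011111 100001 100010✓ 110011 110100✓ 111000✓ 111010✓
Round 1: -00010 -10100 -11010 010-00 1110-0
PIs = {-00010, -10100, -11010, 010-00, 011111, 100001, 110011, 1110-0}
Coverage chart:
  m2: -00010 ←essential
  m16: 010-00 ←essential
  m20: -10100,010-00
  m31: 011111 ←essential
  m34: -00010 ←essential
  m51: 110011 ←essential
  m52: -10100 ←essential
  m58: -11010,1110-0
Essential: -00010, -10100, 010-00, 011111, 110011

NO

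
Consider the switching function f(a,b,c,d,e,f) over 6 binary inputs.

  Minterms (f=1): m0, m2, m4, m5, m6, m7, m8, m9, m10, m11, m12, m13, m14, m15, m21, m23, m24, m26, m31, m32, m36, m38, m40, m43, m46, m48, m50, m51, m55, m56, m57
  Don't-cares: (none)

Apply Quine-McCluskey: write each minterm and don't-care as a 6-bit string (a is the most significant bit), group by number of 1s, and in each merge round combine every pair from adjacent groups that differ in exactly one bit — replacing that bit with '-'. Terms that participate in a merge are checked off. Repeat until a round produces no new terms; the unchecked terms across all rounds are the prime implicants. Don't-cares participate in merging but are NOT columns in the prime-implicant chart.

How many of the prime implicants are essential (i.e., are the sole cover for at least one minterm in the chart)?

Round 0: 000000✓ 000010✓ 000100✓ 000101✓ 000110✓ 000111✓ 001000✓ 001001✓ 001010✓ 001011✓ 001100✓ 001101✓ 001110✓ 001111✓ 010101✓ 010111✓ 011000✓ 011010✓ 011111✓ 100000✓ 100100✓ 100110✓ 101000✓ 101011✓ 101110✓ 110000✓ 110010✓ 110011✓ 110111✓ 111000✓ 111001✓
Round 1: -00000✓ -00100✓ -00110✓ -01000✓ -01011 -01110✓ -10111 -11000✓ 0-0101✓ 0-0111✓ 0-1000✓ 0-1010✓ 0-1111✓ 00-000✓ 00-010✓ 00-100✓ 00-101✓ 00-110✓ 00-111✓ 000-00✓ 000-10✓ 0000-0✓ 0001-0✓ 0001-1✓ 00010-✓ 00011-✓ 001-00✓ 001-01✓ 001-10✓ 001-11✓ 0010-0✓ 0010-1✓ 00100-✓ 00101-✓ 0011-0✓ 0011-1✓ 00110-✓ 00111-✓ 01-111✓ 0101-1✓ 0110-0✓ 1-0000✓ 1-1000✓ 10-000✓ 10-110✓ 100-00✓ 1001-0✓ 11-000✓ 110-11 1100-0 11001- 11100-
Round 2: --1000 -0-000 -0-110 -00-00 -001-0 0--111 0-01-1 0-10-0 00--00✓ 00--10✓ 00-0-0✓ 00-1-0✓ 00-1-1✓ 00-10-✓ 00-11-✓ 000--0✓ 0001--✓ 001--0✓ 001--1✓ 001-0-✓ 001-1-✓ 0010--✓ 0011--✓ 1--000
Round 3: 00---0 00-1-- 001---
PIs = {--1000, -0-000, -0-110, -00-00, -001-0, -01011, -10111, 0--111, 0-01-1, 0-10-0, 00---0, 00-1--, 001---, 1--000, 110-11, 1100-0, 11001-, 11100-}
Coverage chart:
  m0: -0-000,-00-00,00---0
  m2: 00---0 ←essential
  m4: -00-00,-001-0,00---0,00-1--
  m5: 0-01-1,00-1--
  m6: -0-110,-001-0,00---0,00-1--
  m7: 0--111,0-01-1,00-1--
  m8: --1000,-0-000,0-10-0,00---0,001---
  m9: 001--- ←essential
  m10: 0-10-0,00---0,001---
  m11: -01011,001---
  m12: 00---0,00-1--,001---
  m13: 00-1--,001---
  m14: -0-110,00---0,00-1--,001---
  m15: 0--111,00-1--,001---
  m21: 0-01-1 ←essential
  m23: -10111,0--111,0-01-1
  m24: --1000,0-10-0
  m26: 0-10-0 ←essential
  m31: 0--111 ←essential
  m32: -0-000,-00-00,1--000
  m36: -00-00,-001-0
  m38: -0-110,-001-0
  m40: --1000,-0-000,1--000
  m43: -01011 ←essential
  m46: -0-110 ←essential
  m48: 1--000,1100-0
  m50: 1100-0,11001-
  m51: 110-11,11001-
  m55: -10111,110-11
  m56: --1000,1--000,11100-
  m57: 11100- ←essential
Essential: -0-110, -01011, 0--111, 0-01-1, 0-10-0, 00---0, 001---, 11100-

8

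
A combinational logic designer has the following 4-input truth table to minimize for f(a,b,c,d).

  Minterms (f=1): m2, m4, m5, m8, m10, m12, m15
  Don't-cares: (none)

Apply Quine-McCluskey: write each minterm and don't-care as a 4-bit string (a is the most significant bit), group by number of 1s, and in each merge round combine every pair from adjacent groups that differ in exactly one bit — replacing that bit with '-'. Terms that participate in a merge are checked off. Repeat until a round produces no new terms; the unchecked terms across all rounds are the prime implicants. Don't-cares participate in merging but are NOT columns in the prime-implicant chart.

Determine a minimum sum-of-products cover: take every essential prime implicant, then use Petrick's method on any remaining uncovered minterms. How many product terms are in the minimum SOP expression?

size-2^0 implicants → 0010(✓)  0100(✓)  0101(✓)  1000(✓)  1010(✓)  1100(✓)  1111
size-2^1 implicants → -010  -100  010-  1-00  10-0
Unchecked terms (primes): -010, -100, 010-, 1-00, 10-0, 1111
Minterm coverage:
  m2 ⊆ -010 [E]
  m4 ⊆ -100,010-
  m5 ⊆ 010- [E]
  m8 ⊆ 1-00,10-0
  m10 ⊆ -010,10-0
  m12 ⊆ -100,1-00
  m15 ⊆ 1111 [E]
E = {-010, 010-, 1111}
Petrick residual → 1-00
Cover = b'cd' + a'bc' + ac'd' + abcd  |cover|=4

4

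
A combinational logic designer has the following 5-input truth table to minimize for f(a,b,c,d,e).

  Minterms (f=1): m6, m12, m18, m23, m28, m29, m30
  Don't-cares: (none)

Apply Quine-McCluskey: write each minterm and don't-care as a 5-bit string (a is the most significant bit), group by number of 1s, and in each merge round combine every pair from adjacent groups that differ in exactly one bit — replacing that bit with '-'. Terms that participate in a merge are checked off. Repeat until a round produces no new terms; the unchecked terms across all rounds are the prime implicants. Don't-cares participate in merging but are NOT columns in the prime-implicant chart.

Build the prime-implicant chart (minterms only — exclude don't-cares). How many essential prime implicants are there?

Round 0: 00110 01100✓ 10010 10111 11100✓ 11101✓ 11110✓
Round 1: -1100 111-0 1110-
PIs = {-1100, 00110, 10010, 10111, 111-0, 1110-}
Coverage chart:
  m6: 00110 ←essential
  m12: -1100 ←essential
  m18: 10010 ←essential
  m23: 10111 ←essential
  m28: -1100,111-0,1110-
  m29: 1110- ←essential
  m30: 111-0 ←essential
Essential: -1100, 00110, 10010, 10111, 111-0, 1110-

6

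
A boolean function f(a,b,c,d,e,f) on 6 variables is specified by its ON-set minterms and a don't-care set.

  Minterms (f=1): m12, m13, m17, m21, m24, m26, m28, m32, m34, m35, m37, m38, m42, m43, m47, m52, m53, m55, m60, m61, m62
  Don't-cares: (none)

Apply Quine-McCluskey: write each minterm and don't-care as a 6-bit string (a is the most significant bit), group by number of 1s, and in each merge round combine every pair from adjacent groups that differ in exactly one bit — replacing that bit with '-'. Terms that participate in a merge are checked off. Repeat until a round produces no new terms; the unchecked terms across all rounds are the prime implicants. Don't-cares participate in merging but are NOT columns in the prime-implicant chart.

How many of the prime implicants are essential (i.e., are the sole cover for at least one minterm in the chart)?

Round 0: 001100✓ 001101✓ 010001✓ 010101✓ 011000✓ 011010✓ 011100✓ 100000✓ 100010✓ 100011✓ 100101✓ 100110✓ 101010✓ 101011✓ 101111✓ 110100✓ 110101✓ 110111✓ 111100✓ 111101✓ 111110✓
Round 1: -10101 -11100 0-1100 00110- 010-01 011-00 0110-0 1-0101 10-010✓ 10-011✓ 100-10 1000-0 10001-✓ 101-11 10101-✓ 11-100✓ 11-101✓ 1101-1 11010-✓ 1111-0 11110-✓
Round 2: 10-01- 11-10-
PIs = {-10101, -11100, 0-1100, 00110-, 010-01, 011-00, 0110-0, 1-0101, 10-01-, 100-10, 1000-0, 101-11, 11-10-, 1101-1, 1111-0}
Coverage chart:
  m12: 0-1100,00110-
  m13: 00110- ←essential
  m17: 010-01 ←essential
  m21: -10101,010-01
  m24: 011-00,0110-0
  m26: 0110-0 ←essential
  m28: -11100,0-1100,011-00
  m32: 1000-0 ←essential
  m34: 10-01-,100-10,1000-0
  m35: 10-01- ←essential
  m37: 1-0101 ←essential
  m38: 100-10 ←essential
  m42: 10-01- ←essential
  m43: 10-01-,101-11
  m47: 101-11 ←essential
  m52: 11-10- ←essential
  m53: -10101,1-0101,11-10-,1101-1
  m55: 1101-1 ←essential
  m60: -11100,11-10-,1111-0
  m61: 11-10- ←essential
  m62: 1111-0 ←essential
Essential: 00110-, 010-01, 0110-0, 1-0101, 10-01-, 100-10, 1000-0, 101-11, 11-10-, 1101-1, 1111-0

11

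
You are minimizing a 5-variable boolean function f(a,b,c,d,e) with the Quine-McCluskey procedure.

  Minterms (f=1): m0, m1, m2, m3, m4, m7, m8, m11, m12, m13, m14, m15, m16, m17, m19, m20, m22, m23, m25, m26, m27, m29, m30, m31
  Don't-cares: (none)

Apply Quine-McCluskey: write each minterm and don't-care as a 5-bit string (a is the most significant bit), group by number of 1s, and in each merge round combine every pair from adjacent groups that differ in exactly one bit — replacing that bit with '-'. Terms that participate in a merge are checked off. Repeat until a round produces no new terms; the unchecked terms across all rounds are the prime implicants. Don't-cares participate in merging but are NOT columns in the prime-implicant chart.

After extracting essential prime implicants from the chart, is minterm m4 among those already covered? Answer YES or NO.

YES

[col 0] 00000*, 00001*, 00010*, 00011*, 00100*, 00111*, 01000*, 01011*, 01100*, 01101*, 01110*, 01111*, 10000*, 10001*, 10011*, 10100*, 10110*, 10111*, 11001*, 11010*, 11011*, 11101*, 11110*, 11111*
[col 1] -0000*, -0001*, -0011*, -0100*, -0111*, -1011*, -1101*, -1110*, -1111*, 0-000*, 0-011*, 0-100*, 0-111*, 00-00*, 00-11*, 000-0*, 000-1*, 0000-*, 0001-*, 01-00*, 01-11*, 011-0*, 011-1*, 0110-*, 0111-*, 1-001*, 1-011*, 1-110*, 1-111*, 10-00*, 10-11*, 100-1*, 1000-*, 101-0, 1011-*, 11-01*, 11-10*, 11-11*, 110-1*, 1101-*, 111-1*, 1111-*
[col 2] --011*, --111*, -0-00, -0-11*, -00-1, -000-, -1-11*, -11-1, -111-, 0--00, 0--11*, 000--, 011--, 1--11*, 1-0-1, 1-11-, 11--1, 11-1-
[col 3] ---11
Prime implicants: ---11, -0-00, -00-1, -000-, -11-1, -111-, 0--00, 000--, 011--, 1-0-1, 1-11-, 101-0, 11--1, 11-1-
PI chart (minterm → PIs covering it):
  0 | -0-00,-000-,0--00,000--
  1 | -00-1,-000-,000--
  2 | 000--  (sole → essential)
  3 | ---11,-00-1,000--
  4 | -0-00,0--00
  7 | ---11  (sole → essential)
  8 | 0--00  (sole → essential)
  11 | ---11  (sole → essential)
  12 | 0--00,011--
  13 | -11-1,011--
  14 | -111-,011--
  15 | ---11,-11-1,-111-,011--
  16 | -0-00,-000-
  17 | -00-1,-000-,1-0-1
  19 | ---11,-00-1,1-0-1
  20 | -0-00,101-0
  22 | 1-11-,101-0
  23 | ---11,1-11-
  25 | 1-0-1,11--1
  26 | 11-1-  (sole → essential)
  27 | ---11,1-0-1,11--1,11-1-
  29 | -11-1,11--1
  30 | -111-,1-11-,11-1-
  31 | ---11,-11-1,-111-,1-11-,11--1,11-1-
Essential prime implicants: ---11, 0--00, 000--, 11-1-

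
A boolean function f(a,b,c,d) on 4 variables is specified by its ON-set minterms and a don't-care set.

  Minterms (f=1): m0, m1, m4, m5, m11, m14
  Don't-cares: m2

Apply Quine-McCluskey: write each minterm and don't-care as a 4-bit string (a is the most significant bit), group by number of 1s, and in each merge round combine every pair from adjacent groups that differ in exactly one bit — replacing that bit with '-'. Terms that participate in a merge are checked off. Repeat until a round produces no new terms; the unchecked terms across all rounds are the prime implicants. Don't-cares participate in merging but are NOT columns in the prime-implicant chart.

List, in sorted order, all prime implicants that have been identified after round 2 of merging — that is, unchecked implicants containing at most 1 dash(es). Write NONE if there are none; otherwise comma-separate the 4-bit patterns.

00-0, 1011, 1110

size-2^0 implicants → 0000(✓)  0001(✓)  0010(✓)  0100(✓)  0101(✓)  1011  1110
size-2^1 implicants → 0-00(✓)  0-01(✓)  00-0  000-(✓)  010-(✓)
size-2^2 implicants → 0-0-
Unchecked terms (primes): 0-0-, 00-0, 1011, 1110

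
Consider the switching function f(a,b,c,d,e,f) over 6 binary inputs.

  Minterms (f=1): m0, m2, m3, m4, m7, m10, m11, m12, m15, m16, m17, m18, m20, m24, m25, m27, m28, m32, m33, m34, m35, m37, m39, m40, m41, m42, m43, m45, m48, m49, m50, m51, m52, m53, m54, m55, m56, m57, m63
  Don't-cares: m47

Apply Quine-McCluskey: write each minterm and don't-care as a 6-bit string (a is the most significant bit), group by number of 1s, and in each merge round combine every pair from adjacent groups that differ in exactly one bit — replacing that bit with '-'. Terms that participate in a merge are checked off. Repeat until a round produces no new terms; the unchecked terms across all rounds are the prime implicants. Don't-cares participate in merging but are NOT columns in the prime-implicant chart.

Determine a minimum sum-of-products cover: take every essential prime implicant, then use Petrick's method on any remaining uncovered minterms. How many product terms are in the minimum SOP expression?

[col 0] 000000*, 000010*, 000011*, 000100*, 000111*, 001010*, 001011*, 001100*, 001111*, 010000*, 010001*, 010010*, 010100*, 011000*, 011001*, 011011*, 011100*, 100000*, 100001*, 100010*, 100011*, 100101*, 100111*, 101000*, 101001*, 101010*, 101011*, 101101*, 101111*, 110000*, 110001*, 110010*, 110011*, 110100*, 110101*, 110110*, 110111*, 111000*, 111001*, 111111*
[col 1] -00000*, -00010*, -00011*, -00111*, -01010*, -01011*, -01111*, -10000*, -10001*, -10010*, -10100*, -11000*, -11001*, 0-0000*, 0-0010*, 0-0100*, 0-1011, 0-1100*, 00-010*, 00-011*, 00-100*, 00-111*, 000-00*, 000-11*, 0000-0*, 00001-*, 001-11*, 00101-*, 01-000*, 01-001*, 01-100*, 010-00*, 0100-0*, 01000-*, 011-00*, 0110-1, 01100-*, 1-0000*, 1-0001*, 1-0010*, 1-0011*, 1-0101*, 1-0111*, 1-1000*, 1-1001*, 1-1111*, 10-000*, 10-001*, 10-010*, 10-011*, 10-101*, 10-111*, 100-01*, 100-11*, 1000-0*, 1000-1*, 10000-*, 10001-*, 1001-1*, 101-01*, 101-11*, 1010-0*, 1010-1*, 10100-*, 10101-*, 1011-1*, 11-000*, 11-001*, 11-111*, 110-00*, 110-01*, 110-10*, 110-11*, 1100-0*, 1100-1*, 11000-*, 11001-*, 1101-0*, 1101-1*, 11010-*, 11011-*, 11100-*
[col 2] --0000*, --0010*, -0-010*, -0-011*, -0-111*, -00-11*, -000-0*, -0001-*, -01-11*, -0101-*, -1-000*, -1-001*, -10-00, -100-0*, -1000-*, -1100-*, 0--100, 0-0-00, 0-00-0*, 00--11*, 00-01-*, 01--00, 01-00-*, 1--000*, 1--001*, 1--111, 1-0-01*, 1-0-11*, 1-00-0*, 1-00-1*, 1-000-*, 1-001-*, 1-01-1*, 1-100-*, 10--01*, 10--11*, 10-0-0*, 10-0-1*, 10-00-*, 10-01-*, 10-1-1*, 100--1*, 1000--*, 101--1*, 1010--*, 11-00-*, 110--0*, 110--1*, 110-0-*, 110-1-*, 1100--*, 1101--*
[col 3] --00-0, -0--11, -0-01-, -1-00-, 1--00-, 1-0--1, 1-00--, 10---1, 10-0--, 110---
Prime implicants: --00-0, -0--11, -0-01-, -1-00-, -10-00, 0--100, 0-0-00, 0-1011, 01--00, 0110-1, 1--00-, 1--111, 1-0--1, 1-00--, 10---1, 10-0--, 110---
PI chart (minterm → PIs covering it):
  0 | --00-0,0-0-00
  2 | --00-0,-0-01-
  3 | -0--11,-0-01-
  4 | 0--100,0-0-00
  7 | -0--11  (sole → essential)
  10 | -0-01-  (sole → essential)
  11 | -0--11,-0-01-,0-1011
  12 | 0--100  (sole → essential)
  15 | -0--11  (sole → essential)
  16 | --00-0,-1-00-,-10-00,0-0-00,01--00
  17 | -1-00-  (sole → essential)
  18 | --00-0  (sole → essential)
  20 | -10-00,0--100,0-0-00,01--00
  24 | -1-00-,01--00
  25 | -1-00-,0110-1
  27 | 0-1011,0110-1
  28 | 0--100,01--00
  32 | --00-0,1--00-,1-00--,10-0--
  33 | 1--00-,1-0--1,1-00--,10---1,10-0--
  34 | --00-0,-0-01-,1-00--,10-0--
  35 | -0--11,-0-01-,1-0--1,1-00--,10---1,10-0--
  37 | 1-0--1,10---1
  39 | -0--11,1--111,1-0--1,10---1
  40 | 1--00-,10-0--
  41 | 1--00-,10---1,10-0--
  42 | -0-01-,10-0--
  43 | -0--11,-0-01-,10---1,10-0--
  45 | 10---1  (sole → essential)
  48 | --00-0,-1-00-,-10-00,1--00-,1-00--,110---
  49 | -1-00-,1--00-,1-0--1,1-00--,110---
  50 | --00-0,1-00--,110---
  51 | 1-0--1,1-00--,110---
  52 | -10-00,110---
  53 | 1-0--1,110---
  54 | 110---  (sole → essential)
  55 | 1--111,1-0--1,110---
  56 | -1-00-,1--00-
  57 | -1-00-,1--00-
  63 | 1--111  (sole → essential)
Essential prime implicants: --00-0, -0--11, -0-01-, -1-00-, 0--100, 1--111, 10---1, 110---
Petrick residual → 0-1011, 1--00-
Minimum SOP uses 10 PIs: c'd'f' + b'ef + b'd'e + bd'e' + a'de'f' + a'cd'ef + ad'e' + adef + ab'f + abc'

10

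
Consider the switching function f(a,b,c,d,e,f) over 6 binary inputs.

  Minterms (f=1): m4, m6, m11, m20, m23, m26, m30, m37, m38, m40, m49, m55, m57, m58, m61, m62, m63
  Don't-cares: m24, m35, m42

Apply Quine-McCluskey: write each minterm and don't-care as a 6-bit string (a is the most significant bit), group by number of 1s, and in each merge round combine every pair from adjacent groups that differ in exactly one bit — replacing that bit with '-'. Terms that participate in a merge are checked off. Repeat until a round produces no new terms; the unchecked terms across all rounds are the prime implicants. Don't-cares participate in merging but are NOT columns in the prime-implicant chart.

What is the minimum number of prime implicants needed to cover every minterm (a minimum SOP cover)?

9

Round 0: 000100✓ 000110✓ 001011 010100✓ 010111✓ 011000✓ 011010✓ 011110✓ 100011 100101 100110✓ 101000✓ 101010✓ 110001✓ 110111✓ 111001✓ 111010✓ 111101✓ 111110✓ 111111✓
Round 1: -00110 -10111 -11010✓ -11110✓ 0-0100 0001-0 011-10✓ 0110-0 1-1010 1010-0 11-001 11-111 111-01 111-10✓ 1111-1 11111-
Round 2: -11-10
PIs = {-00110, -10111, -11-10, 0-0100, 0001-0, 001011, 0110-0, 1-1010, 100011, 100101, 1010-0, 11-001, 11-111, 111-01, 1111-1, 11111-}
Coverage chart:
  m4: 0-0100,0001-0
  m6: -00110,0001-0
  m11: 001011 ←essential
  m20: 0-0100 ←essential
  m23: -10111 ←essential
  m26: -11-10,0110-0
  m30: -11-10 ←essential
  m37: 100101 ←essential
  m38: -00110 ←essential
  m40: 1010-0 ←essential
  m49: 11-001 ←essential
  m55: -10111,11-111
  m57: 11-001,111-01
  m58: -11-10,1-1010
  m61: 111-01,1111-1
  m62: -11-10,11111-
  m63: 11-111,1111-1,11111-
Essential: -00110, -10111, -11-10, 0-0100, 001011, 100101, 1010-0, 11-001
Petrick residual → 1111-1
Min cover (9 terms): b'c'def' + bc'def + bcef' + a'c'de'f' + a'b'cd'ef + ab'c'de'f + ab'cd'f' + abd'e'f + abcdf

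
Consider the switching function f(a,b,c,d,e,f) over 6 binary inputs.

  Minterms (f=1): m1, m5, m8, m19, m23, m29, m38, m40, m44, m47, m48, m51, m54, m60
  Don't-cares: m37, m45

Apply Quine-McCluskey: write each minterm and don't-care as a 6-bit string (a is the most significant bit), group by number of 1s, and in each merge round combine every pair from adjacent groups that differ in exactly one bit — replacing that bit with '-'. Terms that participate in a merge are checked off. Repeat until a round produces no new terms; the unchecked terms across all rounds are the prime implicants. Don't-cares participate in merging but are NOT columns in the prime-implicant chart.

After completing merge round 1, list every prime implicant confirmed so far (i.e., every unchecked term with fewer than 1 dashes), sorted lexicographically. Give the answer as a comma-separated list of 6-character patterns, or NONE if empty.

[col 0] 000001*, 000101*, 001000*, 010011*, 010111*, 011101, 100101*, 100110*, 101000*, 101100*, 101101*, 101111*, 110000, 110011*, 110110*, 111100*
[col 1] -00101, -01000, -10011, 000-01, 010-11, 1-0110, 1-1100, 10-101, 101-00, 1011-1, 10110-
Prime implicants: -00101, -01000, -10011, 000-01, 010-11, 011101, 1-0110, 1-1100, 10-101, 101-00, 1011-1, 10110-, 110000

011101, 110000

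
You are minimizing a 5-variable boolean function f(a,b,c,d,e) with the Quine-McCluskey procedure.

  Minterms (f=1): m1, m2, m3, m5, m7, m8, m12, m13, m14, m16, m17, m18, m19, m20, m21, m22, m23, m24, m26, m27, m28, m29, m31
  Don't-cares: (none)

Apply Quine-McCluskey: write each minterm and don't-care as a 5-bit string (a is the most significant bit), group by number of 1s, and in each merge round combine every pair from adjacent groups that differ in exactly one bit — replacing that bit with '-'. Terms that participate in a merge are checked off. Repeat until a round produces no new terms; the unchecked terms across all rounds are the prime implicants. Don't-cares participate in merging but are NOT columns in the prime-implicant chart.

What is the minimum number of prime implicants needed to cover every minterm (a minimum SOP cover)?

size-2^0 implicants → 00001(✓)  00010(✓)  00011(✓)  00101(✓)  00111(✓)  01000(✓)  01100(✓)  01101(✓)  01110(✓)  10000(✓)  10001(✓)  10010(✓)  10011(✓)  10100(✓)  10101(✓)  10110(✓)  10111(✓)  11000(✓)  11010(✓)  11011(✓)  11100(✓)  11101(✓)  11111(✓)
size-2^1 implicants → -0001(✓)  -0010(✓)  -0011(✓)  -0101(✓)  -0111(✓)  -1000(✓)  -1100(✓)  -1101(✓)  0-101(✓)  00-01(✓)  00-11(✓)  000-1(✓)  0001-(✓)  001-1(✓)  01-00(✓)  011-0  0110-(✓)  1-000(✓)  1-010(✓)  1-011(✓)  1-100(✓)  1-101(✓)  1-111(✓)  10-00(✓)  10-01(✓)  10-10(✓)  10-11(✓)  100-0(✓)  100-1(✓)  1000-(✓)  1001-(✓)  101-0(✓)  101-1(✓)  1010-(✓)  1011-(✓)  11-00(✓)  11-11(✓)  110-0(✓)  1101-(✓)  111-1(✓)  1110-(✓)
size-2^2 implicants → --101  -0-01(✓)  -0-11(✓)  -00-1(✓)  -001-  -01-1(✓)  -1-00  -110-  00--1(✓)  1--00  1--11  1-0-0  1-01-  1-1-1  1-10-  10--0(✓)  10--1(✓)  10-0-(✓)  10-1-(✓)  100--(✓)  101--(✓)
size-2^3 implicants → -0--1  10---
Unchecked terms (primes): --101, -0--1, -001-, -1-00, -110-, 011-0, 1--00, 1--11, 1-0-0, 1-01-, 1-1-1, 1-10-, 10---
Minterm coverage:
  m1 ⊆ -0--1 [E]
  m2 ⊆ -001- [E]
  m3 ⊆ -0--1,-001-
  m5 ⊆ --101,-0--1
  m7 ⊆ -0--1 [E]
  m8 ⊆ -1-00 [E]
  m12 ⊆ -1-00,-110-,011-0
  m13 ⊆ --101,-110-
  m14 ⊆ 011-0 [E]
  m16 ⊆ 1--00,1-0-0,10---
  m17 ⊆ -0--1,10---
  m18 ⊆ -001-,1-0-0,1-01-,10---
  m19 ⊆ -0--1,-001-,1--11,1-01-,10---
  m20 ⊆ 1--00,1-10-,10---
  m21 ⊆ --101,-0--1,1-1-1,1-10-,10---
  m22 ⊆ 10--- [E]
  m23 ⊆ -0--1,1--11,1-1-1,10---
  m24 ⊆ -1-00,1--00,1-0-0
  m26 ⊆ 1-0-0,1-01-
  m27 ⊆ 1--11,1-01-
  m28 ⊆ -1-00,-110-,1--00,1-10-
  m29 ⊆ --101,-110-,1-1-1,1-10-
  m31 ⊆ 1--11,1-1-1
E = {-0--1, -001-, -1-00, 011-0, 10---}
Petrick residual → --101, 1--11, 1-0-0
Cover = cd'e + b'e + b'c'd + bd'e' + a'bce' + ade + ac'e' + ab'  |cover|=8

8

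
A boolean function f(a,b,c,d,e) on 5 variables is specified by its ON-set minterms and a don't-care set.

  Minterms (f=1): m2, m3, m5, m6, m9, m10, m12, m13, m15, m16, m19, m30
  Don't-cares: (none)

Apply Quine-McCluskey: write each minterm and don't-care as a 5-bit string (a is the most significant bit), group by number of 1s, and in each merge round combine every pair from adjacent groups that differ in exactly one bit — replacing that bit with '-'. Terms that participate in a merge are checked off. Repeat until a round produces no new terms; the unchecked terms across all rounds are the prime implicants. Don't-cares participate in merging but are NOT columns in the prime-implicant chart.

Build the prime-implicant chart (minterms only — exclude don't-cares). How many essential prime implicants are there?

size-2^0 implicants → 00010(✓)  00011(✓)  00101(✓)  00110(✓)  01001(✓)  01010(✓)  01100(✓)  01101(✓)  01111(✓)  10000  10011(✓)  11110
size-2^1 implicants → -0011  0-010  0-101  00-10  0001-  01-01  011-1  0110-
Unchecked terms (primes): -0011, 0-010, 0-101, 00-10, 0001-, 01-01, 011-1, 0110-, 10000, 11110
Minterm coverage:
  m2 ⊆ 0-010,00-10,0001-
  m3 ⊆ -0011,0001-
  m5 ⊆ 0-101 [E]
  m6 ⊆ 00-10 [E]
  m9 ⊆ 01-01 [E]
  m10 ⊆ 0-010 [E]
  m12 ⊆ 0110- [E]
  m13 ⊆ 0-101,01-01,011-1,0110-
  m15 ⊆ 011-1 [E]
  m16 ⊆ 10000 [E]
  m19 ⊆ -0011 [E]
  m30 ⊆ 11110 [E]
E = {-0011, 0-010, 0-101, 00-10, 01-01, 011-1, 0110-, 10000, 11110}

9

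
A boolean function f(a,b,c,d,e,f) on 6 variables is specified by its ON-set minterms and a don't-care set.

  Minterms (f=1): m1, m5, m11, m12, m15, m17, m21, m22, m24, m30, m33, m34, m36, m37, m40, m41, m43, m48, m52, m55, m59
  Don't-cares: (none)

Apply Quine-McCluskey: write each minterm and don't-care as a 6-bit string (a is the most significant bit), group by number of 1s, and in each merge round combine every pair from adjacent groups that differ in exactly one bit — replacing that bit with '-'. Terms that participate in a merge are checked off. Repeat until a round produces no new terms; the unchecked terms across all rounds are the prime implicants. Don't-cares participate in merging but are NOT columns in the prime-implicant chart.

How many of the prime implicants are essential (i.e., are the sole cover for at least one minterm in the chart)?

10

Round 0: 000001✓ 000101✓ 001011✓ 001100 001111✓ 010001✓ 010101✓ 010110✓ 011000 011110✓ 100001✓ 100010 100100✓ 100101✓ 101000✓ 101001✓ 101011✓ 110000✓ 110100✓ 110111 111011✓
Round 1: -00001✓ -00101✓ -01011 0-0001✓ 0-0101✓ 000-01✓ 001-11 01-110 010-01✓ 1-0100 1-1011 10-001 100-01✓ 10010- 1010-1 10100- 110-00
Round 2: -00-01 0-0-01
PIs = {-00-01, -01011, 0-0-01, 001-11, 001100, 01-110, 011000, 1-0100, 1-1011, 10-001, 100010, 10010-, 1010-1, 10100-, 110-00, 110111}
Coverage chart:
  m1: -00-01,0-0-01
  m5: -00-01,0-0-01
  m11: -01011,001-11
  m12: 001100 ←essential
  m15: 001-11 ←essential
  m17: 0-0-01 ←essential
  m21: 0-0-01 ←essential
  m22: 01-110 ←essential
  m24: 011000 ←essential
  m30: 01-110 ←essential
  m33: -00-01,10-001
  m34: 100010 ←essential
  m36: 1-0100,10010-
  m37: -00-01,10010-
  m40: 10100- ←essential
  m41: 10-001,1010-1,10100-
  m43: -01011,1-1011,1010-1
  m48: 110-00 ←essential
  m52: 1-0100,110-00
  m55: 110111 ←essential
  m59: 1-1011 ←essential
Essential: 0-0-01, 001-11, 001100, 01-110, 011000, 1-1011, 100010, 10100-, 110-00, 110111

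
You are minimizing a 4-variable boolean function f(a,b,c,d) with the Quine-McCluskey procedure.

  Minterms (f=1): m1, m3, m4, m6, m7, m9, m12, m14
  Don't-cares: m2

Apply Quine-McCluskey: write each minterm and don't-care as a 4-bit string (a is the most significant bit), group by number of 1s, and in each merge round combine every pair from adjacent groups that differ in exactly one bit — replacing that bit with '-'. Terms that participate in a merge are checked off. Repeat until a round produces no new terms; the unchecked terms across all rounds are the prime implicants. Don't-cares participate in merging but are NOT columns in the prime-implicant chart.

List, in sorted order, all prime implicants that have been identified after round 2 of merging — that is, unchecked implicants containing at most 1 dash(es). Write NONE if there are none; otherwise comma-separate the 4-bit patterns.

[col 0] 0001*, 0010*, 0011*, 0100*, 0110*, 0111*, 1001*, 1100*, 1110*
[col 1] -001, -100*, -110*, 0-10*, 0-11*, 00-1, 001-*, 01-0*, 011-*, 11-0*
[col 2] -1-0, 0-1-
Prime implicants: -001, -1-0, 0-1-, 00-1

-001, 00-1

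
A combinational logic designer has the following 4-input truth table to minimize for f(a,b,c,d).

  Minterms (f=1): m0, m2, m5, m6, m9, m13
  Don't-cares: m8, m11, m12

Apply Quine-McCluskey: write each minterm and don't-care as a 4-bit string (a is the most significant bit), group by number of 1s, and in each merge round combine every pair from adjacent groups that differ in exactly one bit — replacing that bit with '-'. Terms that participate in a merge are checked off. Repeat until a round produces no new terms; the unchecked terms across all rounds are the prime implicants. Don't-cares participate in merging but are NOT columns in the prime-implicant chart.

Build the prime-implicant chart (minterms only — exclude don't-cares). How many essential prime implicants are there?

size-2^0 implicants → 0000(✓)  0010(✓)  0101(✓)  0110(✓)  1000(✓)  1001(✓)  1011(✓)  1100(✓)  1101(✓)
size-2^1 implicants → -000  -101  0-10  00-0  1-00(✓)  1-01(✓)  10-1  100-(✓)  110-(✓)
size-2^2 implicants → 1-0-
Unchecked terms (primes): -000, -101, 0-10, 00-0, 1-0-, 10-1
Minterm coverage:
  m0 ⊆ -000,00-0
  m2 ⊆ 0-10,00-0
  m5 ⊆ -101 [E]
  m6 ⊆ 0-10 [E]
  m9 ⊆ 1-0-,10-1
  m13 ⊆ -101,1-0-
E = {-101, 0-10}

2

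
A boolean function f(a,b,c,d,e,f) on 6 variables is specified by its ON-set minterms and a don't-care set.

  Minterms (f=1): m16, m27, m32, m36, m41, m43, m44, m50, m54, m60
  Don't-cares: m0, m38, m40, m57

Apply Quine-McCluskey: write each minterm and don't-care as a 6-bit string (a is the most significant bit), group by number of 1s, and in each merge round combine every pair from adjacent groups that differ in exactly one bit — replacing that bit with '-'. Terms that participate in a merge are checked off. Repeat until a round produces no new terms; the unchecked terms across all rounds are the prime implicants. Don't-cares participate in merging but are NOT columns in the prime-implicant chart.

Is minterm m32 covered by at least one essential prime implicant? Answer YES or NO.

NO

[col 0] 000000*, 010000*, 011011, 100000*, 100100*, 100110*, 101000*, 101001*, 101011*, 101100*, 110010*, 110110*, 111001*, 111100*
[col 1] -00000, 0-0000, 1-0110, 1-1001, 1-1100, 10-000*, 10-100*, 100-00*, 1001-0, 101-00*, 1010-1, 10100-, 110-10
[col 2] 10--00
Prime implicants: -00000, 0-0000, 011011, 1-0110, 1-1001, 1-1100, 10--00, 1001-0, 1010-1, 10100-, 110-10
PI chart (minterm → PIs covering it):
  16 | 0-0000  (sole → essential)
  27 | 011011  (sole → essential)
  32 | -00000,10--00
  36 | 10--00,1001-0
  41 | 1-1001,1010-1,10100-
  43 | 1010-1  (sole → essential)
  44 | 1-1100,10--00
  50 | 110-10  (sole → essential)
  54 | 1-0110,110-10
  60 | 1-1100  (sole → essential)
Essential prime implicants: 0-0000, 011011, 1-1100, 1010-1, 110-10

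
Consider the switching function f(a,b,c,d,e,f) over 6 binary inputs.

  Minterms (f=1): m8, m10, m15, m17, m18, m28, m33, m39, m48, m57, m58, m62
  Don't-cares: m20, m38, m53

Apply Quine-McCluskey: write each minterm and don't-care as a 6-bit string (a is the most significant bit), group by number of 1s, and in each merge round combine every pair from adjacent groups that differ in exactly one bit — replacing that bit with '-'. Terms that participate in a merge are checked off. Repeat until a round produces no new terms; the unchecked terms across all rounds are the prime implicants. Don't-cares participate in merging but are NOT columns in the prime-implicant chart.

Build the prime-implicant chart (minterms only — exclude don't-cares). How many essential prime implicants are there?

size-2^0 implicants → 001000(✓)  001010(✓)  001111  010001  010010  010100(✓)  011100(✓)  100001  100110(✓)  100111(✓)  110000  110101  111001  111010(✓)  111110(✓)
size-2^1 implicants → 0010-0  01-100  10011-  111-10
Unchecked terms (primes): 0010-0, 001111, 01-100, 010001, 010010, 100001, 10011-, 110000, 110101, 111-10, 111001
Minterm coverage:
  m8 ⊆ 0010-0 [E]
  m10 ⊆ 0010-0 [E]
  m15 ⊆ 001111 [E]
  m17 ⊆ 010001 [E]
  m18 ⊆ 010010 [E]
  m28 ⊆ 01-100 [E]
  m33 ⊆ 100001 [E]
  m39 ⊆ 10011- [E]
  m48 ⊆ 110000 [E]
  m57 ⊆ 111001 [E]
  m58 ⊆ 111-10 [E]
  m62 ⊆ 111-10 [E]
E = {0010-0, 001111, 01-100, 010001, 010010, 100001, 10011-, 110000, 111-10, 111001}

10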